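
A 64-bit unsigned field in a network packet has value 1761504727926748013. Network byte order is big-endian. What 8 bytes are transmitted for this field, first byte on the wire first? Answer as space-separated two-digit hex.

1761504727926748013 in hexadecimal, padded to 64 bits, is 0x18721F379A3EB36D.
Split into bytes (most-significant first): 18 72 1F 37 9A 3E B3 6D.
Big-endian stores the most-significant byte at the lowest address.
So the memory order matches the most-significant-first order: 18 72 1F 37 9A 3E B3 6D.

18 72 1F 37 9A 3E B3 6D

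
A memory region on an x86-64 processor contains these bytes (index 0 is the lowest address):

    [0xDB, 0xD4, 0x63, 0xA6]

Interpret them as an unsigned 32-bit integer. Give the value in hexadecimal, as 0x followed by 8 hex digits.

Little-endian stores the least-significant byte at the lowest address.
Reassemble most-significant byte first: A6 63 D4 DB → 0xA663D4DB.

0xA663D4DB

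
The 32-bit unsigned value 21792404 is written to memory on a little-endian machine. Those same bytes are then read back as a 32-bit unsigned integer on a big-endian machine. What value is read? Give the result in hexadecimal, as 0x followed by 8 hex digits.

21792404 in 32-bit hexadecimal is 0x014C8694.
Stored little-endian, the bytes at ascending addresses are 94 86 4C 01.
Read back as big-endian, the last byte is least significant, giving 0x94864C01.

0x94864C01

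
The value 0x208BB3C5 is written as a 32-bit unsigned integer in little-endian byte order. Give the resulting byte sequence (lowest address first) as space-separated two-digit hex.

Split into bytes (most-significant first): 20 8B B3 C5.
Little-endian stores the least-significant byte at the lowest address.
So at ascending addresses the bytes are C5 B3 8B 20.

C5 B3 8B 20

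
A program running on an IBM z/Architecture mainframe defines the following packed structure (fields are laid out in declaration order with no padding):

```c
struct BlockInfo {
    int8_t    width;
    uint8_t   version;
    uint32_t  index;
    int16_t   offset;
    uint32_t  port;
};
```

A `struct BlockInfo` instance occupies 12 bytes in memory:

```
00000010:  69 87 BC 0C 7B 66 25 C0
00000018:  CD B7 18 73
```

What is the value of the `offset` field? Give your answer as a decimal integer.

`offset` follows `width` (1 B), `version` (1 B), `index` (4 B), so it starts at offset 1 + 1 + 4 = 6 and occupies 2 bytes.
Bytes at offsets 6..7: 25 C0.
Big-endian: lowest address holds the most-significant byte.
The bytes are already most-significant first: 0x25C0.
0x25C0 = 9664.

9664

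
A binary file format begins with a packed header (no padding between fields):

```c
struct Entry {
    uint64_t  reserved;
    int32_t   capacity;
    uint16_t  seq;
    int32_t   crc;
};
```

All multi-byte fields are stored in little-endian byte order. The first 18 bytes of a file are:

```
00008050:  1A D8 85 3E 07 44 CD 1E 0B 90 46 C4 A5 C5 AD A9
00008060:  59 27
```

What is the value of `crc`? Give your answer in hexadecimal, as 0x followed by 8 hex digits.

0x2759A9AD

`crc` follows `reserved` (8 B), `capacity` (4 B), `seq` (2 B), so it starts at offset 8 + 4 + 2 = 14 and occupies 4 bytes.
Bytes at offsets 14..17: AD A9 59 27.
Little-endian: lowest address holds the least-significant byte.
Reassemble most-significant byte first: 27 59 A9 AD → 0x2759A9AD.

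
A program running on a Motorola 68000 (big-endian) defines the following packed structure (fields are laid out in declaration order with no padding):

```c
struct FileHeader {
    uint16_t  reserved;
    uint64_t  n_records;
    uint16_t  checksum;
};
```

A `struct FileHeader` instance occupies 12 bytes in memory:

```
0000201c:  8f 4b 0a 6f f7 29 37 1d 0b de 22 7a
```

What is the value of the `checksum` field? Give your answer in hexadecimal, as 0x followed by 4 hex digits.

0x227A

`checksum` follows `reserved` (2 B), `n_records` (8 B), so it starts at offset 2 + 8 = 10 and occupies 2 bytes.
Bytes at offsets 10..11: 22 7A.
In big-endian order the high byte comes first in memory.
The bytes are already most-significant first: 0x227A.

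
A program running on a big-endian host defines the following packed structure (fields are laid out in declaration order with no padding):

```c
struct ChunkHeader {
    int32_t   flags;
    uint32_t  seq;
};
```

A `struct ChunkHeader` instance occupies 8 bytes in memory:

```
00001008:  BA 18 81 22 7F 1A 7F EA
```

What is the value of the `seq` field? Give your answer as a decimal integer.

2132443114

`seq` follows `flags` (4 bytes), so it starts at byte offset 4 and occupies 4 bytes.
Bytes at offsets 4..7: 7F 1A 7F EA.
In big-endian order the high byte comes first in memory.
The bytes are already most-significant first: 0x7F1A7FEA.
0x7F1A7FEA = 2132443114.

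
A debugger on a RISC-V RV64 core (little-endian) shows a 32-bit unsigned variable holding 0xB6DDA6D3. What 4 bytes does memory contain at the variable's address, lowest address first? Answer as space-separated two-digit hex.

Split into bytes (most-significant first): B6 DD A6 D3.
In little-endian order the low byte comes first in memory.
So at ascending addresses the bytes are D3 A6 DD B6.

D3 A6 DD B6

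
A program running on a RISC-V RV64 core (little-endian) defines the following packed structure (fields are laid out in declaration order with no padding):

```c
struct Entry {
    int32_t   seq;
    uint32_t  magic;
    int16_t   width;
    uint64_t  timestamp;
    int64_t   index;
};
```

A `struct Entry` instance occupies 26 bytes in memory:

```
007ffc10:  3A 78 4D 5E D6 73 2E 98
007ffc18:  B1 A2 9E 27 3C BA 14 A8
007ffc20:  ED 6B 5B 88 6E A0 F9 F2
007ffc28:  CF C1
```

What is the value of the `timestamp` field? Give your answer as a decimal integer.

7777056938516031390

`timestamp` follows `seq` (4 B), `magic` (4 B), `width` (2 B), so it starts at offset 4 + 4 + 2 = 10 and occupies 8 bytes.
Bytes at offsets 10..17: 9E 27 3C BA 14 A8 ED 6B.
Little-endian: lowest address holds the least-significant byte.
Reassemble most-significant byte first: 6B ED A8 14 BA 3C 27 9E → 0x6BEDA814BA3C279E.
0x6BEDA814BA3C279E = 7777056938516031390.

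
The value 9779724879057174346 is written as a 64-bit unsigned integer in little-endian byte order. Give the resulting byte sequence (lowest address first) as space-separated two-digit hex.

9779724879057174346 in hexadecimal, padded to 64 bits, is 0x87B88FF65940BF4A.
Split into bytes (most-significant first): 87 B8 8F F6 59 40 BF 4A.
Little-endian: lowest address holds the least-significant byte.
So at ascending addresses the bytes are 4A BF 40 59 F6 8F B8 87.

4A BF 40 59 F6 8F B8 87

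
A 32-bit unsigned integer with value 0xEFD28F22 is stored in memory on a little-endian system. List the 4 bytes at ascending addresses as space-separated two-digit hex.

22 8F D2 EF

Split into bytes (most-significant first): EF D2 8F 22.
In little-endian order the low byte comes first in memory.
So at ascending addresses the bytes are 22 8F D2 EF.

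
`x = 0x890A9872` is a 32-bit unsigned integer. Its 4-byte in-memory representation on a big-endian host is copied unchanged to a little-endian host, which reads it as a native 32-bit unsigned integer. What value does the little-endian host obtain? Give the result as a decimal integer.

1922566793

Stored big-endian, the bytes at ascending addresses are 89 0A 98 72.
Read back as little-endian, the first byte is least significant, giving 0x72980A89.
0x72980A89 = 1922566793.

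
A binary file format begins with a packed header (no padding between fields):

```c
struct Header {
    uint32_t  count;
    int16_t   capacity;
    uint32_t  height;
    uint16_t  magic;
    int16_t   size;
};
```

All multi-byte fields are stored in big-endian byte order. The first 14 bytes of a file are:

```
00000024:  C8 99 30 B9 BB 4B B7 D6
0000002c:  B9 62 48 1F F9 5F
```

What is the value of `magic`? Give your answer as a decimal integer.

`magic` follows `count` (4 B), `capacity` (2 B), `height` (4 B), so it starts at offset 4 + 2 + 4 = 10 and occupies 2 bytes.
Bytes at offsets 10..11: 48 1F.
Big-endian: lowest address holds the most-significant byte.
The bytes are already most-significant first: 0x481F.
0x481F = 18463.

18463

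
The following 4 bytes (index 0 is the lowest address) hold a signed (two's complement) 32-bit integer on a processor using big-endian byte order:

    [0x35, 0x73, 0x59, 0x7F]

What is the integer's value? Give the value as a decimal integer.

896751999

Big-endian stores the most-significant byte at the lowest address.
The bytes are already most-significant first: 0x3573597F.
0x3573597F = 896751999.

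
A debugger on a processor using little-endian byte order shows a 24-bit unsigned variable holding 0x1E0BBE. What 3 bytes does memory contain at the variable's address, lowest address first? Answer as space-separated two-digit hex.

BE 0B 1E

Split into bytes (most-significant first): 1E 0B BE.
Little-endian stores the least-significant byte at the lowest address.
So at ascending addresses the bytes are BE 0B 1E.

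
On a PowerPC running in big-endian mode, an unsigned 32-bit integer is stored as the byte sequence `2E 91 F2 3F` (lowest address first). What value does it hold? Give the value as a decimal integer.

In big-endian order the high byte comes first in memory.
The bytes are already most-significant first: 0x2E91F23F.
0x2E91F23F = 781316671.

781316671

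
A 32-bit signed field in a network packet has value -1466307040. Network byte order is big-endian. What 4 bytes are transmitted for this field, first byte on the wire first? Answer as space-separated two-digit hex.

Two's complement of -1466307040 in 32 bits: 1466307040 = 0x576611E0; invert → 0xA899EE1F; add 1 → 0xA899EE20.
Split into bytes (most-significant first): A8 99 EE 20.
Big-endian stores the most-significant byte at the lowest address.
So the memory order matches the most-significant-first order: A8 99 EE 20.

A8 99 EE 20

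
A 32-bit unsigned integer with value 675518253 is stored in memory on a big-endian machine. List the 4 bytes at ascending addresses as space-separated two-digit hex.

675518253 in hexadecimal, padded to 32 bits, is 0x2843972D.
Split into bytes (most-significant first): 28 43 97 2D.
Big-endian: lowest address holds the most-significant byte.
So the memory order matches the most-significant-first order: 28 43 97 2D.

28 43 97 2D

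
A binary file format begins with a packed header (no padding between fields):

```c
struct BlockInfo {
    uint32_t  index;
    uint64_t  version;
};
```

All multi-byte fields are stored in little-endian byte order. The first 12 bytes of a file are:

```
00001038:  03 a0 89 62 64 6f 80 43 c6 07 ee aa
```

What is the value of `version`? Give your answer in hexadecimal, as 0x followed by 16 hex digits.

0xAAEE07C643806F64

`version` follows `index` (4 bytes), so it starts at byte offset 4 and occupies 8 bytes.
Bytes at offsets 4..11: 64 6F 80 43 C6 07 EE AA.
Little-endian: lowest address holds the least-significant byte.
Reassemble most-significant byte first: AA EE 07 C6 43 80 6F 64 → 0xAAEE07C643806F64.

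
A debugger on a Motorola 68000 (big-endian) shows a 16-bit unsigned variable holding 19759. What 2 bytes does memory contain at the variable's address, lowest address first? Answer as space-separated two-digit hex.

19759 in hexadecimal, padded to 16 bits, is 0x4D2F.
Split into bytes (most-significant first): 4D 2F.
In big-endian order the high byte comes first in memory.
So the memory order matches the most-significant-first order: 4D 2F.

4D 2F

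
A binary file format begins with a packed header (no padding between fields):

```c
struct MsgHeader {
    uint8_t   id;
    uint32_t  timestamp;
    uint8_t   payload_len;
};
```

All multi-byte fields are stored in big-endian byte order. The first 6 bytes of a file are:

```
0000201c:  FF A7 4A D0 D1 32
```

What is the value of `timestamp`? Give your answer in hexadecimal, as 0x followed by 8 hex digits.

0xA74AD0D1

`timestamp` follows `id` (1 byte), so it starts at byte offset 1 and occupies 4 bytes.
Bytes at offsets 1..4: A7 4A D0 D1.
Big-endian stores the most-significant byte at the lowest address.
The bytes are already most-significant first: 0xA74AD0D1.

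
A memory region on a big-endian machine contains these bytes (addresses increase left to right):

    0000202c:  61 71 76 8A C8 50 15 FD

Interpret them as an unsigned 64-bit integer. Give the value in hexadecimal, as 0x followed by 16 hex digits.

0x6171768AC85015FD

In big-endian order the high byte comes first in memory.
The bytes are already most-significant first: 0x6171768AC85015FD.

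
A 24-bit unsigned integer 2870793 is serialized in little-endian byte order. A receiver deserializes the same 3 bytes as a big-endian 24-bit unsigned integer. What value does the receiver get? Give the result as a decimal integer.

2870793 in 24-bit hexadecimal is 0x2BCE09.
Stored little-endian, the bytes at ascending addresses are 09 CE 2B.
Read back as big-endian, the last byte is least significant, giving 0x09CE2B.
0x09CE2B = 642603.

642603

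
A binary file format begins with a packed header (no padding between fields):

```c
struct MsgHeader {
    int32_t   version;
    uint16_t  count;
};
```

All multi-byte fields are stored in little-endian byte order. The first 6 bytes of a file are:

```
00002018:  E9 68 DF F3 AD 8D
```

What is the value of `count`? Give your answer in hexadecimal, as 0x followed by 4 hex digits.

`count` follows `version` (4 bytes), so it starts at byte offset 4 and occupies 2 bytes.
Bytes at offsets 4..5: AD 8D.
In little-endian order the low byte comes first in memory.
Reassemble most-significant byte first: 8D AD → 0x8DAD.

0x8DAD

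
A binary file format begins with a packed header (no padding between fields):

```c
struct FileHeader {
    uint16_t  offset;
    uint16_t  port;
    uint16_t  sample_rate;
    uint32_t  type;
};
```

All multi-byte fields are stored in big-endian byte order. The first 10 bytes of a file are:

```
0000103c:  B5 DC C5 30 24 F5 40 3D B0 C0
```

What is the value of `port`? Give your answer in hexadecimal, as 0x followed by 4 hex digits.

0xC530

`port` follows `offset` (2 bytes), so it starts at byte offset 2 and occupies 2 bytes.
Bytes at offsets 2..3: C5 30.
In big-endian order the high byte comes first in memory.
The bytes are already most-significant first: 0xC530.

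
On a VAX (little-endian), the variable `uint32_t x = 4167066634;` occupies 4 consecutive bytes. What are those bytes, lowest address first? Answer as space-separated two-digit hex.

0A 64 60 F8

4167066634 in hexadecimal, padded to 32 bits, is 0xF860640A.
Split into bytes (most-significant first): F8 60 64 0A.
Little-endian stores the least-significant byte at the lowest address.
So at ascending addresses the bytes are 0A 64 60 F8.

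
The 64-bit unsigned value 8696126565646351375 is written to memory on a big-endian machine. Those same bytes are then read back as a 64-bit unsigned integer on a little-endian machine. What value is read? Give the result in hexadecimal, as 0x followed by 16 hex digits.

8696126565646351375 in 64-bit hexadecimal is 0x78AED90993303C0F.
Stored big-endian, the bytes at ascending addresses are 78 AE D9 09 93 30 3C 0F.
Read back as little-endian, the first byte is least significant, giving 0x0F3C309309D9AE78.

0x0F3C309309D9AE78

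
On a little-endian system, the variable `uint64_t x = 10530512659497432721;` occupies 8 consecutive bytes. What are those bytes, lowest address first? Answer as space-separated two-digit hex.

91 36 19 84 78 E5 23 92

10530512659497432721 in hexadecimal, padded to 64 bits, is 0x9223E57884193691.
Split into bytes (most-significant first): 92 23 E5 78 84 19 36 91.
Little-endian stores the least-significant byte at the lowest address.
So at ascending addresses the bytes are 91 36 19 84 78 E5 23 92.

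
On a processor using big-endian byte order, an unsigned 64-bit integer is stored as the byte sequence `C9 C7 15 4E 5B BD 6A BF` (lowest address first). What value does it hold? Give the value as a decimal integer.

14539613348279708351

In big-endian order the high byte comes first in memory.
The bytes are already most-significant first: 0xC9C7154E5BBD6ABF.
0xC9C7154E5BBD6ABF = 14539613348279708351.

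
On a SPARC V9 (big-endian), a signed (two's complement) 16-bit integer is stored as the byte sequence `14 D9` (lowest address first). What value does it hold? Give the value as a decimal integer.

Big-endian: lowest address holds the most-significant byte.
The bytes are already most-significant first: 0x14D9.
0x14D9 = 5337.

5337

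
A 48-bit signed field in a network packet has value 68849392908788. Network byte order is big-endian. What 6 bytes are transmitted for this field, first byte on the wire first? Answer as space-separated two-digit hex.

68849392908788 in hexadecimal, padded to 48 bits, is 0x3E9E3F9B79F4.
Split into bytes (most-significant first): 3E 9E 3F 9B 79 F4.
In big-endian order the high byte comes first in memory.
So the memory order matches the most-significant-first order: 3E 9E 3F 9B 79 F4.

3E 9E 3F 9B 79 F4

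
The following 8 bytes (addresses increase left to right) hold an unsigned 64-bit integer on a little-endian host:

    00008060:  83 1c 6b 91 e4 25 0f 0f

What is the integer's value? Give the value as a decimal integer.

In little-endian order the low byte comes first in memory.
Reassemble most-significant byte first: 0F 0F 25 E4 91 6B 1C 83 → 0x0F0F25E4916B1C83.
0x0F0F25E4916B1C83 = 1085127698842066051.

1085127698842066051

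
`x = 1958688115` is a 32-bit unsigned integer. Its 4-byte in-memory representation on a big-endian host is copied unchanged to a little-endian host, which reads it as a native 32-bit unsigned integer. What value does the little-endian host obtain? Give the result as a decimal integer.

1932902260

1958688115 in 32-bit hexadecimal is 0x74BF3573.
Stored big-endian, the bytes at ascending addresses are 74 BF 35 73.
Read back as little-endian, the first byte is least significant, giving 0x7335BF74.
0x7335BF74 = 1932902260.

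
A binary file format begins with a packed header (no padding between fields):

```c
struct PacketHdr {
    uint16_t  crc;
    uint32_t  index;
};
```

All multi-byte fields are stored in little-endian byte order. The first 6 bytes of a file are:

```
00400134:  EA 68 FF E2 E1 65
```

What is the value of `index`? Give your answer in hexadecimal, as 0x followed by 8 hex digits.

`index` follows `crc` (2 bytes), so it starts at byte offset 2 and occupies 4 bytes.
Bytes at offsets 2..5: FF E2 E1 65.
Little-endian: lowest address holds the least-significant byte.
Reassemble most-significant byte first: 65 E1 E2 FF → 0x65E1E2FF.

0x65E1E2FF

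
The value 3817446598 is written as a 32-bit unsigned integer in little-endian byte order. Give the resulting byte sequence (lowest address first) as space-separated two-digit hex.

3817446598 in hexadecimal, padded to 32 bits, is 0xE3899CC6.
Split into bytes (most-significant first): E3 89 9C C6.
Little-endian stores the least-significant byte at the lowest address.
So at ascending addresses the bytes are C6 9C 89 E3.

C6 9C 89 E3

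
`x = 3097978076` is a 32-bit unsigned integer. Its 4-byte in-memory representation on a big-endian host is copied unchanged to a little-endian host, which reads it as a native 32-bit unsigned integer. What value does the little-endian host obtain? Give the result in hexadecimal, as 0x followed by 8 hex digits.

3097978076 in 32-bit hexadecimal is 0xB8A764DC.
Stored big-endian, the bytes at ascending addresses are B8 A7 64 DC.
Read back as little-endian, the first byte is least significant, giving 0xDC64A7B8.

0xDC64A7B8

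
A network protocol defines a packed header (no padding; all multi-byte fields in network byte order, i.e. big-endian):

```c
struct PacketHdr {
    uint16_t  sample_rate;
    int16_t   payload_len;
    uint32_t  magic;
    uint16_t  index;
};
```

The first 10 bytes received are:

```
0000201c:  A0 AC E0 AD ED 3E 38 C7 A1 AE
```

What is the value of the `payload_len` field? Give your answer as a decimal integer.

`payload_len` follows `sample_rate` (2 bytes), so it starts at byte offset 2 and occupies 2 bytes.
Bytes at offsets 2..3: E0 AD.
Big-endian stores the most-significant byte at the lowest address.
The bytes are already most-significant first: 0xE0AD.
Top bit is set, so as a signed 16-bit value this is 0xE0AD − 2^16 = -8019.

-8019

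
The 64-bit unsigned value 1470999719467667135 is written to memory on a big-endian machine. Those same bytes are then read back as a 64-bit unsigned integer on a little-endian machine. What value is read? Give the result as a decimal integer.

13821144283023567380

1470999719467667135 in 64-bit hexadecimal is 0x146A0A737F91CEBF.
Stored big-endian, the bytes at ascending addresses are 14 6A 0A 73 7F 91 CE BF.
Read back as little-endian, the first byte is least significant, giving 0xBFCE917F730A6A14.
0xBFCE917F730A6A14 = 13821144283023567380.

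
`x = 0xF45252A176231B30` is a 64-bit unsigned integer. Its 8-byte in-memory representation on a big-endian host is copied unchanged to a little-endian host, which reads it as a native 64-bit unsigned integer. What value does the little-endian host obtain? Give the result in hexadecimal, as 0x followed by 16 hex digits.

0x301B2376A15252F4

Stored big-endian, the bytes at ascending addresses are F4 52 52 A1 76 23 1B 30.
Read back as little-endian, the first byte is least significant, giving 0x301B2376A15252F4.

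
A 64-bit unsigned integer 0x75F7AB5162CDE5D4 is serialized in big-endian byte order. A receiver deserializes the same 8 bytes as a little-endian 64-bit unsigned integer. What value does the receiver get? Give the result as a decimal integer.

15340893527868176245

Stored big-endian, the bytes at ascending addresses are 75 F7 AB 51 62 CD E5 D4.
Read back as little-endian, the first byte is least significant, giving 0xD4E5CD6251ABF775.
0xD4E5CD6251ABF775 = 15340893527868176245.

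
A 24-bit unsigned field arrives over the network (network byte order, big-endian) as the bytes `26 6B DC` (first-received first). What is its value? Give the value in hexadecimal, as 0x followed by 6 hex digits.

0x266BDC

In big-endian order the high byte comes first in memory.
The bytes are already most-significant first: 0x266BDC.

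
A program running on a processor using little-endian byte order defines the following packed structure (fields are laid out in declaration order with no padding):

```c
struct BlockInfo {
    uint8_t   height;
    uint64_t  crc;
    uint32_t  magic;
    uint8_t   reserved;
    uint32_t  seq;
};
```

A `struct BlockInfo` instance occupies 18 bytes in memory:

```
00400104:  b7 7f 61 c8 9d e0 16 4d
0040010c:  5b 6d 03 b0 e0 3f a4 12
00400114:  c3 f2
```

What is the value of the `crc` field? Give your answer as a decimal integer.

`crc` follows `height` (1 byte), so it starts at byte offset 1 and occupies 8 bytes.
Bytes at offsets 1..8: 7F 61 C8 9D E0 16 4D 5B.
Little-endian stores the least-significant byte at the lowest address.
Reassemble most-significant byte first: 5B 4D 16 E0 9D C8 61 7F → 0x5B4D16E09DC8617F.
0x5B4D16E09DC8617F = 6578939784633803135.

6578939784633803135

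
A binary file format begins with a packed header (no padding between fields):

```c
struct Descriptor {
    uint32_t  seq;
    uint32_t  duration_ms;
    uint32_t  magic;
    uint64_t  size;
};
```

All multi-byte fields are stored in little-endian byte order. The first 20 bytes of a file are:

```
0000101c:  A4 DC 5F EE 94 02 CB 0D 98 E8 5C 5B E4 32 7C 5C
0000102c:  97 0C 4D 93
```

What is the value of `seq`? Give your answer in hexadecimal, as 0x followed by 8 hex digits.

`seq` is the first field, at byte offset 0, occupying 4 bytes.
Bytes at offsets 0..3: A4 DC 5F EE.
Little-endian: lowest address holds the least-significant byte.
Reassemble most-significant byte first: EE 5F DC A4 → 0xEE5FDCA4.

0xEE5FDCA4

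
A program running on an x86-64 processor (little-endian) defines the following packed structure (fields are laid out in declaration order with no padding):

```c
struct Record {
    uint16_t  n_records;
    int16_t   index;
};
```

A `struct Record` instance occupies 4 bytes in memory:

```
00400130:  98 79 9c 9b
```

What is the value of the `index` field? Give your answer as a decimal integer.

-25700

`index` follows `n_records` (2 bytes), so it starts at byte offset 2 and occupies 2 bytes.
Bytes at offsets 2..3: 9C 9B.
Little-endian: lowest address holds the least-significant byte.
Reassemble most-significant byte first: 9B 9C → 0x9B9C.
Top bit is set, so as a signed 16-bit value this is 0x9B9C − 2^16 = -25700.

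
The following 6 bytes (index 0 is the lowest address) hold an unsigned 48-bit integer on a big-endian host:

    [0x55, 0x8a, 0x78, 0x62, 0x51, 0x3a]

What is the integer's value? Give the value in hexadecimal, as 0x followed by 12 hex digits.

0x558A7862513A

Big-endian stores the most-significant byte at the lowest address.
The bytes are already most-significant first: 0x558A7862513A.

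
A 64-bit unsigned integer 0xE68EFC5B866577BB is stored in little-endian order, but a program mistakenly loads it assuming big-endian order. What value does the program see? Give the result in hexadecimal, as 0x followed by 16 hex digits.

0xBB7765865BFC8EE6

Stored little-endian, the bytes at ascending addresses are BB 77 65 86 5B FC 8E E6.
Read back as big-endian, the last byte is least significant, giving 0xBB7765865BFC8EE6.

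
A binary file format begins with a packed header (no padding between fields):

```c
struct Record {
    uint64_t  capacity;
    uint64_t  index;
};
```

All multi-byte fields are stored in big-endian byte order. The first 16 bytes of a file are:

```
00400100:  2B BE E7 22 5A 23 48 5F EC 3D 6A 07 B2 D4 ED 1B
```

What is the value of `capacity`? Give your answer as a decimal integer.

`capacity` is the first field, at byte offset 0, occupying 8 bytes.
Bytes at offsets 0..7: 2B BE E7 22 5A 23 48 5F.
Big-endian stores the most-significant byte at the lowest address.
The bytes are already most-significant first: 0x2BBEE7225A23485F.
0x2BBEE7225A23485F = 3152210923933091935.

3152210923933091935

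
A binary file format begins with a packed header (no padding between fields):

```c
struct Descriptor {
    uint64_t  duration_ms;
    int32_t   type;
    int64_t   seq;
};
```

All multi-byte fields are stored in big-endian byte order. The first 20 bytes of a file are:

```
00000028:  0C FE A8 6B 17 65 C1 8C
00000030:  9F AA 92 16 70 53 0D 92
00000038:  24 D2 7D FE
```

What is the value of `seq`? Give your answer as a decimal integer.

8093827876649074174

`seq` follows `duration_ms` (8 B), `type` (4 B), so it starts at offset 8 + 4 = 12 and occupies 8 bytes.
Bytes at offsets 12..19: 70 53 0D 92 24 D2 7D FE.
Big-endian: lowest address holds the most-significant byte.
The bytes are already most-significant first: 0x70530D9224D27DFE.
0x70530D9224D27DFE = 8093827876649074174.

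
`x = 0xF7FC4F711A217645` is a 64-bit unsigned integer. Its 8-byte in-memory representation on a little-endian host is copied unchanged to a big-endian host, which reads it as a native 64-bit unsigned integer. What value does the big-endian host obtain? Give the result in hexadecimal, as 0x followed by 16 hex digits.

Stored little-endian, the bytes at ascending addresses are 45 76 21 1A 71 4F FC F7.
Read back as big-endian, the last byte is least significant, giving 0x4576211A714FFCF7.

0x4576211A714FFCF7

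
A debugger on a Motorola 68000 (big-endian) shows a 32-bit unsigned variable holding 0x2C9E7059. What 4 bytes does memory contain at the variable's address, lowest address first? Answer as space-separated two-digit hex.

Split into bytes (most-significant first): 2C 9E 70 59.
Big-endian stores the most-significant byte at the lowest address.
So the memory order matches the most-significant-first order: 2C 9E 70 59.

2C 9E 70 59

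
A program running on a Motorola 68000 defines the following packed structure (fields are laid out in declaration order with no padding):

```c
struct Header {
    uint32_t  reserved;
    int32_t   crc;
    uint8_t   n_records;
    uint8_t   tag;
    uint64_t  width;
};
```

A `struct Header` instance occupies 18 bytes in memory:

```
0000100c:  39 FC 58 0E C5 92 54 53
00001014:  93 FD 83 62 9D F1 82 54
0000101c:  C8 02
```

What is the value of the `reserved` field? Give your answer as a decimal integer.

`reserved` is the first field, at byte offset 0, occupying 4 bytes.
Bytes at offsets 0..3: 39 FC 58 0E.
Big-endian: lowest address holds the most-significant byte.
The bytes are already most-significant first: 0x39FC580E.
0x39FC580E = 972838926.

972838926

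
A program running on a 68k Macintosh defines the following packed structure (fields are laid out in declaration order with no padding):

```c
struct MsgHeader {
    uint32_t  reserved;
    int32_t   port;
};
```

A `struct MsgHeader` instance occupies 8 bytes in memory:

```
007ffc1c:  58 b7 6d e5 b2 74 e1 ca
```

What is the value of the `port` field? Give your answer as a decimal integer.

`port` follows `reserved` (4 bytes), so it starts at byte offset 4 and occupies 4 bytes.
Bytes at offsets 4..7: B2 74 E1 CA.
In big-endian order the high byte comes first in memory.
The bytes are already most-significant first: 0xB274E1CA.
Top bit is set, so as a signed 32-bit value this is 0xB274E1CA − 2^32 = -1300962870.

-1300962870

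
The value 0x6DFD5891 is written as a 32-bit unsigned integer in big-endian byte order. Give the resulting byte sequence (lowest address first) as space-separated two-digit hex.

Split into bytes (most-significant first): 6D FD 58 91.
Big-endian: lowest address holds the most-significant byte.
So the memory order matches the most-significant-first order: 6D FD 58 91.

6D FD 58 91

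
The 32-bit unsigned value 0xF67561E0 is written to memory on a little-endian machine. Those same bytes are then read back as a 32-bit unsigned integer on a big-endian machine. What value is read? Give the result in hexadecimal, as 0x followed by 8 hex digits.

0xE06175F6

Stored little-endian, the bytes at ascending addresses are E0 61 75 F6.
Read back as big-endian, the last byte is least significant, giving 0xE06175F6.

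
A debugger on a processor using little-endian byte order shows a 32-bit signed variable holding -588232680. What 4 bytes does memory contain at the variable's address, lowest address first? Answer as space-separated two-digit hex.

18 48 F0 DC

Two's complement of -588232680 in 32 bits: 588232680 = 0x230FB7E8; invert → 0xDCF04817; add 1 → 0xDCF04818.
Split into bytes (most-significant first): DC F0 48 18.
Little-endian stores the least-significant byte at the lowest address.
So at ascending addresses the bytes are 18 48 F0 DC.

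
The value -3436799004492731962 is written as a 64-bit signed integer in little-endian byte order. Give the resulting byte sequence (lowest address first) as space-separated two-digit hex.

Two's complement of -3436799004492731962 in 64 bits: 3436799004492731962 = 0x2FB1F67C5334963A; invert → 0xD04E0983ACCB69C5; add 1 → 0xD04E0983ACCB69C6.
Split into bytes (most-significant first): D0 4E 09 83 AC CB 69 C6.
Little-endian: lowest address holds the least-significant byte.
So at ascending addresses the bytes are C6 69 CB AC 83 09 4E D0.

C6 69 CB AC 83 09 4E D0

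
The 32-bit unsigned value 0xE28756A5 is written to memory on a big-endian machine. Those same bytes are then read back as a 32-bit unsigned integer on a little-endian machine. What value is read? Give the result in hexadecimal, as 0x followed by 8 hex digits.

Stored big-endian, the bytes at ascending addresses are E2 87 56 A5.
Read back as little-endian, the first byte is least significant, giving 0xA55687E2.

0xA55687E2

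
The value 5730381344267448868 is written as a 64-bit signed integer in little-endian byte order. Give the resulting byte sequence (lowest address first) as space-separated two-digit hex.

24 32 96 C4 78 67 86 4F

5730381344267448868 in hexadecimal, padded to 64 bits, is 0x4F866778C4963224.
Split into bytes (most-significant first): 4F 86 67 78 C4 96 32 24.
Little-endian stores the least-significant byte at the lowest address.
So at ascending addresses the bytes are 24 32 96 C4 78 67 86 4F.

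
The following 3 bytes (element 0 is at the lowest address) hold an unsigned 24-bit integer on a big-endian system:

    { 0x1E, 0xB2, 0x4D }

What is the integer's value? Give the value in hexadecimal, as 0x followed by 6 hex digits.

0x1EB24D

Big-endian: lowest address holds the most-significant byte.
The bytes are already most-significant first: 0x1EB24D.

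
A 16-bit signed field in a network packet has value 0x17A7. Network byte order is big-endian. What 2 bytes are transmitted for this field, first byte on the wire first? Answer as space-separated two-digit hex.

17 A7

Split into bytes (most-significant first): 17 A7.
In big-endian order the high byte comes first in memory.
So the memory order matches the most-significant-first order: 17 A7.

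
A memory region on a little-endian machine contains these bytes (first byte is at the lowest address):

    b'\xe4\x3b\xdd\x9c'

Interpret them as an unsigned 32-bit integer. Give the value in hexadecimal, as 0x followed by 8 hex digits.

In little-endian order the low byte comes first in memory.
Reassemble most-significant byte first: 9C DD 3B E4 → 0x9CDD3BE4.

0x9CDD3BE4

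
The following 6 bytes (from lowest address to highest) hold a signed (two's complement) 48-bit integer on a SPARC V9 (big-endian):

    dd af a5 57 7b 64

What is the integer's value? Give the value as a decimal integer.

-37728513721500

In big-endian order the high byte comes first in memory.
The bytes are already most-significant first: 0xDDAFA5577B64.
Top bit is set, so as a signed 48-bit value this is 0xDDAFA5577B64 − 2^48 = -37728513721500.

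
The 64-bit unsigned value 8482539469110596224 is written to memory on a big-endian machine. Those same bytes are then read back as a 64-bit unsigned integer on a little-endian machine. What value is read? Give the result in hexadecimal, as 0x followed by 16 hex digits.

0x80529169B408B875

8482539469110596224 in 64-bit hexadecimal is 0x75B808B469915280.
Stored big-endian, the bytes at ascending addresses are 75 B8 08 B4 69 91 52 80.
Read back as little-endian, the first byte is least significant, giving 0x80529169B408B875.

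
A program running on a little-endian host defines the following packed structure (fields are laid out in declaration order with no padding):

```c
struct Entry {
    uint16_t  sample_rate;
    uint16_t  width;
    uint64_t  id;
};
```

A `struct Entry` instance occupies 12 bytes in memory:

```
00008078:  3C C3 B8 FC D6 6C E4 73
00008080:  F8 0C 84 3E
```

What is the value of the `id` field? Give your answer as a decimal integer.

`id` follows `sample_rate` (2 B), `width` (2 B), so it starts at offset 2 + 2 = 4 and occupies 8 bytes.
Bytes at offsets 4..11: D6 6C E4 73 F8 0C 84 3E.
In little-endian order the low byte comes first in memory.
Reassemble most-significant byte first: 3E 84 0C F8 73 E4 6C D6 → 0x3E840CF873E46CD6.
0x3E840CF873E46CD6 = 4504739788513111254.

4504739788513111254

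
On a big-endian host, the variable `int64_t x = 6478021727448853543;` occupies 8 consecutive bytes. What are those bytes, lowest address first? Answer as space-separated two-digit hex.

6478021727448853543 in hexadecimal, padded to 64 bits, is 0x59E68E7067D9EC27.
Split into bytes (most-significant first): 59 E6 8E 70 67 D9 EC 27.
In big-endian order the high byte comes first in memory.
So the memory order matches the most-significant-first order: 59 E6 8E 70 67 D9 EC 27.

59 E6 8E 70 67 D9 EC 27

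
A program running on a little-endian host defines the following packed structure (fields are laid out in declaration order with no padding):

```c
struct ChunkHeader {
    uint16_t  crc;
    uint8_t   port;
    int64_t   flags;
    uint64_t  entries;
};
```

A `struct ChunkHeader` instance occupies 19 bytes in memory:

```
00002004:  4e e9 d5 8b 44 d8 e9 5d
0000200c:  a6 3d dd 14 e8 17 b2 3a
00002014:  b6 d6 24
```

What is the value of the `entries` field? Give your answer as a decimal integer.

2654509393593755668

`entries` follows `crc` (2 B), `port` (1 B), `flags` (8 B), so it starts at offset 2 + 1 + 8 = 11 and occupies 8 bytes.
Bytes at offsets 11..18: 14 E8 17 B2 3A B6 D6 24.
Little-endian stores the least-significant byte at the lowest address.
Reassemble most-significant byte first: 24 D6 B6 3A B2 17 E8 14 → 0x24D6B63AB217E814.
0x24D6B63AB217E814 = 2654509393593755668.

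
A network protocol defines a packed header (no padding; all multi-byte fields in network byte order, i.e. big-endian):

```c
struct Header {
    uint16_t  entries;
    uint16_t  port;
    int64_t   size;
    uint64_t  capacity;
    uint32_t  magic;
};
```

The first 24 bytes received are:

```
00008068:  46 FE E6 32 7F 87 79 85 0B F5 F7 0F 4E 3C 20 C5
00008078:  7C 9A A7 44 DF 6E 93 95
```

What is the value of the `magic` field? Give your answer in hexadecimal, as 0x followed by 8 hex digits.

`magic` follows `entries` (2 B), `port` (2 B), `size` (8 B), `capacity` (8 B), so it starts at offset 2 + 2 + 8 + 8 = 20 and occupies 4 bytes.
Bytes at offsets 20..23: DF 6E 93 95.
Big-endian stores the most-significant byte at the lowest address.
The bytes are already most-significant first: 0xDF6E9395.

0xDF6E9395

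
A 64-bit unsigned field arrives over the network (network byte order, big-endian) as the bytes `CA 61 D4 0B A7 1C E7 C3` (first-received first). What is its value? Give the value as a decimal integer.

14583170214915794883

Big-endian stores the most-significant byte at the lowest address.
The bytes are already most-significant first: 0xCA61D40BA71CE7C3.
0xCA61D40BA71CE7C3 = 14583170214915794883.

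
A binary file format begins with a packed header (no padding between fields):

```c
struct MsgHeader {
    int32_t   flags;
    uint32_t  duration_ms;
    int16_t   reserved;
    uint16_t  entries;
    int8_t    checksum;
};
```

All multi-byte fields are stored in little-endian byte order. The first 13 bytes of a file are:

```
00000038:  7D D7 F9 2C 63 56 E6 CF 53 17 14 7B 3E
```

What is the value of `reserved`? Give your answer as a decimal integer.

`reserved` follows `flags` (4 B), `duration_ms` (4 B), so it starts at offset 4 + 4 = 8 and occupies 2 bytes.
Bytes at offsets 8..9: 53 17.
Little-endian stores the least-significant byte at the lowest address.
Reassemble most-significant byte first: 17 53 → 0x1753.
0x1753 = 5971.

5971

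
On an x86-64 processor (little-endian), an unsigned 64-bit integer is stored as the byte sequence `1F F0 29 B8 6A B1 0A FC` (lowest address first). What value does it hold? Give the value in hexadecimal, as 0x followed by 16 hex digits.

0xFC0AB16AB829F01F

In little-endian order the low byte comes first in memory.
Reassemble most-significant byte first: FC 0A B1 6A B8 29 F0 1F → 0xFC0AB16AB829F01F.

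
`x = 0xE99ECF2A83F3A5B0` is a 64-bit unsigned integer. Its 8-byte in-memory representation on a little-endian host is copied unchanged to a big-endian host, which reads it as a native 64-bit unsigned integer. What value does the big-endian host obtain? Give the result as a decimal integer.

Stored little-endian, the bytes at ascending addresses are B0 A5 F3 83 2A CF 9E E9.
Read back as big-endian, the last byte is least significant, giving 0xB0A5F3832ACF9EE9.
0xB0A5F3832ACF9EE9 = 12728847666517090025.

12728847666517090025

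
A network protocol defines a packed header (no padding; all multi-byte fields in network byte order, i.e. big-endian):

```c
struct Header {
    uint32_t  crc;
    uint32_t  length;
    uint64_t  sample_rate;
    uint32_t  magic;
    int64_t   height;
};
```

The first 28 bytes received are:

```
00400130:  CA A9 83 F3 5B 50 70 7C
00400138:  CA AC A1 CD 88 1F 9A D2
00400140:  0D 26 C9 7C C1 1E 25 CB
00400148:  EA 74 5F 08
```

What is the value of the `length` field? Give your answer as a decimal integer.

`length` follows `crc` (4 bytes), so it starts at byte offset 4 and occupies 4 bytes.
Bytes at offsets 4..7: 5B 50 70 7C.
Big-endian stores the most-significant byte at the lowest address.
The bytes are already most-significant first: 0x5B50707C.
0x5B50707C = 1531998332.

1531998332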